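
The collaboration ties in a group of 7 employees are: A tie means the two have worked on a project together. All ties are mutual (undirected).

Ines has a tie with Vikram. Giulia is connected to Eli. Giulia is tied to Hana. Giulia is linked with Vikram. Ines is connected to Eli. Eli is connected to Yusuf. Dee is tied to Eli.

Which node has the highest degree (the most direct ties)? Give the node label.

Degrees — Dee:1, Eli:4, Giulia:3, Hana:1, Ines:2, Vikram:2, Yusuf:1.
The maximum is 4, attained only by Eli.

Eli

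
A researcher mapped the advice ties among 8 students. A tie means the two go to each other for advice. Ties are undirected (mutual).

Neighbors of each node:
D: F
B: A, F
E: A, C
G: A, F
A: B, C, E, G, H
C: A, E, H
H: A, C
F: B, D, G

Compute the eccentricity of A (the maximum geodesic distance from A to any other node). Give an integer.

3

Distances from A: B:1, C:1, D:3, E:1, F:2, G:1, H:1.
The largest is 3 (to D), so the eccentricity of A is 3.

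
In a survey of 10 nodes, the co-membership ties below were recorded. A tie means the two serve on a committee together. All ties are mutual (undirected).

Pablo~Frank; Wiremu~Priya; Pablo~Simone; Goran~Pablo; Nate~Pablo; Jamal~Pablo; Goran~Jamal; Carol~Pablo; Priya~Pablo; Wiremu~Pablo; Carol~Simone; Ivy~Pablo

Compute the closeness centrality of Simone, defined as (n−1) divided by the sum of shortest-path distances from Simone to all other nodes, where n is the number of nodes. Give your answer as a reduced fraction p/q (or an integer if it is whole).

Distances from Simone: Carol:1, Frank:2, Goran:2, Ivy:2, Jamal:2, Nate:2, Pablo:1, Priya:2, Wiremu:2. Sum = 16.
n = 10, so closeness = 9/16.

9/16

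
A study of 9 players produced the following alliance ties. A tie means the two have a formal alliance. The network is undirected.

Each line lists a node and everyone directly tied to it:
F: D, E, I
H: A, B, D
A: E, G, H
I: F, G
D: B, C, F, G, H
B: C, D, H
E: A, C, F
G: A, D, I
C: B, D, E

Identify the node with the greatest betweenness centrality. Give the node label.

Unnormalized betweenness of each node: A:17/6, B:1/2, C:3/2, D:25/3, E:17/6, F:7/2, G:7/2, H:3/2, I:1/2.
D has the largest value, 25/3, making it the main broker — the node through which the most shortest paths run.

D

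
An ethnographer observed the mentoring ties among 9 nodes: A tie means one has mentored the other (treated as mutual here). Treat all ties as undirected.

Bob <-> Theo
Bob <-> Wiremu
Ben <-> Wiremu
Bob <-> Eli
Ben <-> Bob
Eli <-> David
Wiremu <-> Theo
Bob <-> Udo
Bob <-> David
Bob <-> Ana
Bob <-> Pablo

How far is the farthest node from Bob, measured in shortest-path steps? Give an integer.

Distances from Bob: Ana:1, Ben:1, David:1, Eli:1, Pablo:1, Theo:1, Udo:1, Wiremu:1.
The largest is 1 (to Theo, Ben, Eli, Ana, Pablo, Wiremu, David, and Udo), so the eccentricity of Bob is 1.

1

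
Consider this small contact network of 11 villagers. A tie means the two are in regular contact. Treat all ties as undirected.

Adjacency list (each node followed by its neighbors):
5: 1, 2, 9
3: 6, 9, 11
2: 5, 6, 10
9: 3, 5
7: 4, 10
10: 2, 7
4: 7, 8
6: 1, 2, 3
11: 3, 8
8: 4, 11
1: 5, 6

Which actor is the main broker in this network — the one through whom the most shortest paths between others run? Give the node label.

Unnormalized betweenness of each node: 1:1/2, 2:38/3, 3:77/6, 4:9/2, 5:35/6, 6:29/3, 7:37/6, 8:35/6, 9:3, 10:55/6, 11:53/6.
3 has the largest value, 77/6, making it the main broker — the node through which the most shortest paths run.

3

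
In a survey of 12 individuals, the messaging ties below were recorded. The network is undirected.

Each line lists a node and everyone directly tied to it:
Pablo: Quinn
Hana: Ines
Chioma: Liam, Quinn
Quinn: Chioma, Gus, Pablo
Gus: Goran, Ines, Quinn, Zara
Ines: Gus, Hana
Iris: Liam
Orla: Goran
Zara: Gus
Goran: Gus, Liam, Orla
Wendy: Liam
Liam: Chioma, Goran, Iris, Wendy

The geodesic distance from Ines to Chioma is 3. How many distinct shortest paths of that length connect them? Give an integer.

The shortest distance is 3, and the only length-3 path is Ines–Gus–Quinn–Chioma. So there is exactly 1 shortest path.

1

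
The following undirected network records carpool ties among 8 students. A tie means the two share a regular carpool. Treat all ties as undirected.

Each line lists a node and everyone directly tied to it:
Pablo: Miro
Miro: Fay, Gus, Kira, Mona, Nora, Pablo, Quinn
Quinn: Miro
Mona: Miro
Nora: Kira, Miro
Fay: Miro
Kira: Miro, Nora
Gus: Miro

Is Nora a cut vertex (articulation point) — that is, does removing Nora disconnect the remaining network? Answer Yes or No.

No

Even without Nora, every remaining node can still reach every other (the residual graph is connected), so Nora is not a cut vertex.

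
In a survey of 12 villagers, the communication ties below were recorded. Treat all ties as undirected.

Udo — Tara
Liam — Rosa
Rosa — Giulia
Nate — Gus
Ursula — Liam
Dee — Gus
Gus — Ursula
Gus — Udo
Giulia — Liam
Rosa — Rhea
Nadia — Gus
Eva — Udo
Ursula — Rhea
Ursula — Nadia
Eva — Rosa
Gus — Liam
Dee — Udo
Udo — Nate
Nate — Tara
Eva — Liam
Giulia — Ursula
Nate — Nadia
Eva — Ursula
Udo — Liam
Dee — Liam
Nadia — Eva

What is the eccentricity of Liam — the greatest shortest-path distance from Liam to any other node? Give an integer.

2

Distances from Liam: Dee:1, Eva:1, Giulia:1, Gus:1, Nadia:2, Nate:2, Rhea:2, Rosa:1, Tara:2, Udo:1, Ursula:1.
The largest is 2 (to Rhea, Nadia, Nate, and Tara), so the eccentricity of Liam is 2.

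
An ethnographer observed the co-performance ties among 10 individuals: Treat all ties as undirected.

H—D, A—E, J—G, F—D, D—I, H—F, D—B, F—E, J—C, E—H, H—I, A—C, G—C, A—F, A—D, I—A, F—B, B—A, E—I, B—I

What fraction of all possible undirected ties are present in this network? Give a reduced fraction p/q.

There are 20 edges and 10 nodes, so the maximum possible is C(10,2) = 45.
Density = 20/45 = 4/9.

4/9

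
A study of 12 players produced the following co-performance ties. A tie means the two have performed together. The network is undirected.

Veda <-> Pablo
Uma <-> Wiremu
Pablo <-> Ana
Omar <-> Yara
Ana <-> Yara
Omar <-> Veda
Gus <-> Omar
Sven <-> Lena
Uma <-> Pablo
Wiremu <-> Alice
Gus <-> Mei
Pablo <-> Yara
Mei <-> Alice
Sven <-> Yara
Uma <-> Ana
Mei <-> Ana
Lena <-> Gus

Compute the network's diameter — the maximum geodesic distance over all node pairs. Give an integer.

4

Eccentricity of each node (its greatest distance to any other): Alice:4, Ana:3, Gus:3, Lena:4, Mei:3, Omar:4, Pablo:3, Sven:4, Uma:4, Veda:4, Wiremu:4, Yara:3.
The maximum eccentricity is 4, realized for instance by the pair Lena–Wiremu via Lena – Gus – Mei – Alice – Wiremu. So the diameter is 4.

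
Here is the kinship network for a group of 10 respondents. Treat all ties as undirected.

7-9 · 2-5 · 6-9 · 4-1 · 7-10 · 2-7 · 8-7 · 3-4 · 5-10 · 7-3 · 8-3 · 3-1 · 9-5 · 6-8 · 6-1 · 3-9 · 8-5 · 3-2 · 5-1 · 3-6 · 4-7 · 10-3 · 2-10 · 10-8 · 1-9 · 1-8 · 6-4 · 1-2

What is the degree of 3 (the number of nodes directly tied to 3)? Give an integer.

3 is directly tied to 1, 2, 4, 6, 7, 8, 9, and 10. That is 8 neighbors, so the degree of 3 is 8.

8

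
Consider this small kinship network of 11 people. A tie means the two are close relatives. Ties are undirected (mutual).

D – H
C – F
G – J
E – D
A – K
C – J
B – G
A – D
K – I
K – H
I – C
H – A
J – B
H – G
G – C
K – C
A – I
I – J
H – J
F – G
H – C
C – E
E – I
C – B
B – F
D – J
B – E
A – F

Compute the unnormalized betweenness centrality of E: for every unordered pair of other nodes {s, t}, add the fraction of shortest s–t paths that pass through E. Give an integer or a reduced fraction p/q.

3/2

Pairs whose geodesics pass through E — C–D: 1/3; D–B: 1/2; D–I: 1/3; B–I: 1/3.
All other pairs contribute 0.
Summing the contributions gives betweenness(E) = 3/2.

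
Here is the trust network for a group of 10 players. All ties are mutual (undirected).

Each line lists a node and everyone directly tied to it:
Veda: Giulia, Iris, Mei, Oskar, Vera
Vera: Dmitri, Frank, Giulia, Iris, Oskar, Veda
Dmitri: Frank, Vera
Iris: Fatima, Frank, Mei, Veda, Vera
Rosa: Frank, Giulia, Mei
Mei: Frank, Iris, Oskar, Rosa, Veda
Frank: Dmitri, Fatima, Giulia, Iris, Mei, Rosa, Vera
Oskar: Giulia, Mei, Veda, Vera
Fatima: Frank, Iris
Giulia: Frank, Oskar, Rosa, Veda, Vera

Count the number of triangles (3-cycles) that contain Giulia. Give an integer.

5

Giulia's neighbors: Frank, Oskar, Rosa, Veda, and Vera.
Neighbor pairs that are themselves tied: Giulia–Frank–Rosa; Giulia–Frank–Vera; Giulia–Oskar–Veda; Giulia–Oskar–Vera; Giulia–Veda–Vera. Each forms one triangle with Giulia, for 5 in total.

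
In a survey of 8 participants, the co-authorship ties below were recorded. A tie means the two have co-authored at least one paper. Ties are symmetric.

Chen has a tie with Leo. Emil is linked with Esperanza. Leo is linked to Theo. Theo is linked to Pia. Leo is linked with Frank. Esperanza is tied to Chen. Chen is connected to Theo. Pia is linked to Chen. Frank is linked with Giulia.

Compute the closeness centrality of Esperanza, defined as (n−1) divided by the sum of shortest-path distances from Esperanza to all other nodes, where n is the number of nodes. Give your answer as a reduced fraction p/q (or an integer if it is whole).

7/15

Distances from Esperanza: Chen:1, Emil:1, Frank:3, Giulia:4, Leo:2, Pia:2, Theo:2. Sum = 15.
n = 8, so closeness = 7/15.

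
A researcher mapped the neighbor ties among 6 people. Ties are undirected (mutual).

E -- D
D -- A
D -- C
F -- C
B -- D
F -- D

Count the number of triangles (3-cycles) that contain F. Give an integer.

1

F's neighbors: C and D.
Neighbor pairs that are themselves tied: F–C–D. Each forms one triangle with F, for 1 in total.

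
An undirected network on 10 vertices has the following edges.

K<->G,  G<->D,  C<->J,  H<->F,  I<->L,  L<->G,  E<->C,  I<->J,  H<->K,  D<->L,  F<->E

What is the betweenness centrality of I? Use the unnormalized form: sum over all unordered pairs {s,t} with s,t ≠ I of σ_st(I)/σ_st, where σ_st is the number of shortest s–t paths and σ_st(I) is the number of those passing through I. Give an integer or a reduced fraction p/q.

17/2

Pairs whose geodesics pass through I — D–J: 1; D–C: 1; D–E: 1/2; L–J: 1; L–C: 1; L–E: 1; J–K: 1; J–G: 1; C–G: 1.
All other pairs contribute 0.
Summing the contributions gives betweenness(I) = 17/2.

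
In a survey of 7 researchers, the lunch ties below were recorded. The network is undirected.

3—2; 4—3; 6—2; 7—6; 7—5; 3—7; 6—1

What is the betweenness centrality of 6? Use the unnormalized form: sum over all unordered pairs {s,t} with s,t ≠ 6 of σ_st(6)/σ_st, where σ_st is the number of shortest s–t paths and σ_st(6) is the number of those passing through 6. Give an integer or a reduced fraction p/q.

Pairs whose geodesics pass through 6 — 7–1: 1; 7–2: 1/2; 5–1: 1; 5–2: 1/2; 1–2: 1; 1–4: 2/2; 1–3: 2/2.
All other pairs contribute 0.
Summing the contributions gives betweenness(6) = 6.

6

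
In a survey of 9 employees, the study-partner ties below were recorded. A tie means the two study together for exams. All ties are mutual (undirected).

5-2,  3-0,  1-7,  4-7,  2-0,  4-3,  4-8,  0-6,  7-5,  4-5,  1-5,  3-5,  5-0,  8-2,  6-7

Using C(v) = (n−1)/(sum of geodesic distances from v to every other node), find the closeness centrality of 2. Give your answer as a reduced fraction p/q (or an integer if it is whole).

Distances from 2: 0:1, 1:2, 3:2, 4:2, 5:1, 6:2, 7:2, 8:1. Sum = 13.
n = 9, so closeness = 8/13.

8/13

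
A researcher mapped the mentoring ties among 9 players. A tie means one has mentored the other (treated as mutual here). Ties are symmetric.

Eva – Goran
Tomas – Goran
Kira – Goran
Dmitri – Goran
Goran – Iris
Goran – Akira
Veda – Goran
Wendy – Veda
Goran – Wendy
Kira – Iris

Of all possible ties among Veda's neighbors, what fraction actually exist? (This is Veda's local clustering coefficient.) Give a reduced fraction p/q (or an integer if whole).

1

Veda's neighbors: Goran and Wendy (k = 2).
Possible neighbor pairs: C(2,2) = 1. Edges among them: Goran–Wendy → e = 1.
Clustering(Veda) = 1/1.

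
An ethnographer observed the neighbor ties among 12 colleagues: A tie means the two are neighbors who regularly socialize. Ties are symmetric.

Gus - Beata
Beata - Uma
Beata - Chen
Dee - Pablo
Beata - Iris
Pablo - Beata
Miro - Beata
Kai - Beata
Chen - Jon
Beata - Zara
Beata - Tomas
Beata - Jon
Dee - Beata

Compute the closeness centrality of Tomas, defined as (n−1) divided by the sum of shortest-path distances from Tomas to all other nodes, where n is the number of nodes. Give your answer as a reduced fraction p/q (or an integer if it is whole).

11/21

Distances from Tomas: Beata:1, Chen:2, Dee:2, Gus:2, Iris:2, Jon:2, Kai:2, Miro:2, Pablo:2, Uma:2, Zara:2. Sum = 21.
n = 12, so closeness = 11/21.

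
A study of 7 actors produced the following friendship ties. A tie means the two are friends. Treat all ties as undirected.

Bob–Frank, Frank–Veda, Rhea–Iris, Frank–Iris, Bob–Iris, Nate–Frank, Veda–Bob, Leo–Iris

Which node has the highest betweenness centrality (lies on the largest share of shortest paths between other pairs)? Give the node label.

Unnormalized betweenness of each node: Bob:3/2, Frank:13/2, Iris:9, Leo:0, Nate:0, Rhea:0, Veda:0.
Iris has the largest value, 9, making it the main broker — the node through which the most shortest paths run.

Iris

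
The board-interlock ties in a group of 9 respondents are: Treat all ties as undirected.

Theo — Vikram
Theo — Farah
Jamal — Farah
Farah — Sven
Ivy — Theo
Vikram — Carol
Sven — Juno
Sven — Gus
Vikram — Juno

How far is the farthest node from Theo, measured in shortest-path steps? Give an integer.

Distances from Theo: Carol:2, Farah:1, Gus:3, Ivy:1, Jamal:2, Juno:2, Sven:2, Vikram:1.
The largest is 3 (to Gus), so the eccentricity of Theo is 3.

3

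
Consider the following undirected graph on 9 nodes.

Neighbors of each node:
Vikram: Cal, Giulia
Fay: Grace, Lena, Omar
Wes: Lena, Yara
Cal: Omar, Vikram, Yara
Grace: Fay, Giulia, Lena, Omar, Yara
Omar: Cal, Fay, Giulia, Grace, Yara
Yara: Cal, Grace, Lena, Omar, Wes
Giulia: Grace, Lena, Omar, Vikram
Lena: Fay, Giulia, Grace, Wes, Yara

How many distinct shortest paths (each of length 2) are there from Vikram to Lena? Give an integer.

1

The shortest distance is 2, and the only length-2 path is Vikram–Giulia–Lena. So there is exactly 1 shortest path.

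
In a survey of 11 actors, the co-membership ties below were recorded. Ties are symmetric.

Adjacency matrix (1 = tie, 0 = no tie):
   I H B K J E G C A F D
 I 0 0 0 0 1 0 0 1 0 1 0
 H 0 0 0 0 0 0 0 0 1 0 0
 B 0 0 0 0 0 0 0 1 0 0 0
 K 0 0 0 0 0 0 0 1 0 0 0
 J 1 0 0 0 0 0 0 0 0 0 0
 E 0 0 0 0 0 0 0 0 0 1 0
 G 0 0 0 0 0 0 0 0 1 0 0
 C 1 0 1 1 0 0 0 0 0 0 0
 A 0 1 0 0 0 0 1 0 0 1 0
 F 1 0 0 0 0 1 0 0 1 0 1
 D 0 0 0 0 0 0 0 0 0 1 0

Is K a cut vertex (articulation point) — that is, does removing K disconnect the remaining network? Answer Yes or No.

No

Even without K, every remaining node can still reach every other (the residual graph is connected), so K is not a cut vertex.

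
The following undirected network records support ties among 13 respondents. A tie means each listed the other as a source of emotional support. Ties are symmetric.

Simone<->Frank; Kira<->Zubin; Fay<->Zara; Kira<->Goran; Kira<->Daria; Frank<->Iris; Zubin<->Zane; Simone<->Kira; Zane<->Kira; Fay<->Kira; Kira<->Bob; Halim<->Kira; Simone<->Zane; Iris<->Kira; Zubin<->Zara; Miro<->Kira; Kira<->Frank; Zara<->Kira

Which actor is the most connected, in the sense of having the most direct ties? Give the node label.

Degrees — Bob:1, Daria:1, Fay:2, Frank:3, Goran:1, Halim:1, Iris:2, Kira:12, Miro:1, Simone:3, Zane:3, Zara:3, Zubin:3.
The maximum is 12, attained only by Kira.

Kira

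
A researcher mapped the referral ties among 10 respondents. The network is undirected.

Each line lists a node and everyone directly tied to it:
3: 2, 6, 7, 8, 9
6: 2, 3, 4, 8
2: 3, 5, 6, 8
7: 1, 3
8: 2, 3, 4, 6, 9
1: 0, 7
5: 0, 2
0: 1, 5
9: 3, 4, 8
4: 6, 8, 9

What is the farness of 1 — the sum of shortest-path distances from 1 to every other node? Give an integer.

Distances from 1: 0:1, 2:3, 3:2, 4:4, 5:2, 6:3, 7:1, 8:3, 9:3.
Sum = 1 + 3 + 2 + 4 + 2 + 3 + 1 + 3 + 3 = 22.

22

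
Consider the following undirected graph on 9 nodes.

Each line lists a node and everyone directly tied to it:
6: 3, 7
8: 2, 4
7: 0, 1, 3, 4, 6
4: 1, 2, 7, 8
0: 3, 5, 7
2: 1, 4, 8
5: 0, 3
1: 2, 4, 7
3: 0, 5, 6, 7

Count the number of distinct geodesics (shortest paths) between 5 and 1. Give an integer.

The shortest distance is 3. The length-3 paths are: 5–0–7–1; 5–3–7–1.
That gives 2 distinct shortest paths.

2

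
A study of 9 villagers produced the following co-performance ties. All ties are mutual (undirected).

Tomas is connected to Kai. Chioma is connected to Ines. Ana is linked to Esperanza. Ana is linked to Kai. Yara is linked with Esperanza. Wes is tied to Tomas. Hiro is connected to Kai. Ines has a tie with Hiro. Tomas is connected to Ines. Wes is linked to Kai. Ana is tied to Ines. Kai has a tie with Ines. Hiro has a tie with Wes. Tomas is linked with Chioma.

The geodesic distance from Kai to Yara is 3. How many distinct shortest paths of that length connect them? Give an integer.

1

The shortest distance is 3, and the only length-3 path is Kai–Ana–Esperanza–Yara. So there is exactly 1 shortest path.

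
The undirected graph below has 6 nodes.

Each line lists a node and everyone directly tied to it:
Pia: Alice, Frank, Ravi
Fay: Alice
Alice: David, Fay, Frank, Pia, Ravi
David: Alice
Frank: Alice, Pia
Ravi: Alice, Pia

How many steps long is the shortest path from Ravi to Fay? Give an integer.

One shortest route is Ravi – Alice – Fay, which uses 2 edges, and Ravi and Fay are not directly tied, so nothing shorter exists. So d(Ravi,Fay) = 2.

2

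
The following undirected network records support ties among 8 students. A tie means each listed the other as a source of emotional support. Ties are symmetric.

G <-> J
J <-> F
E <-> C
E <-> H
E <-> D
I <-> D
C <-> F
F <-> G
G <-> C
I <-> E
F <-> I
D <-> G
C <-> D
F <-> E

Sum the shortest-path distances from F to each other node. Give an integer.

Distances from F: C:1, D:2, E:1, G:1, H:2, I:1, J:1.
Sum = 1 + 2 + 1 + 1 + 2 + 1 + 1 = 9.

9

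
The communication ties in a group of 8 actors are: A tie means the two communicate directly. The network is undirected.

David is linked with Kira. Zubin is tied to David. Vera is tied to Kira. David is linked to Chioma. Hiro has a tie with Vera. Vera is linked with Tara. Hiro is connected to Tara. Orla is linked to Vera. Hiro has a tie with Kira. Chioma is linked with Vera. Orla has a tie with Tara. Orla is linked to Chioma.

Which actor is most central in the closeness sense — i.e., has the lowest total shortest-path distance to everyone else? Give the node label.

Vera

Farness (sum of distances to all others) for each node — Chioma:11, David:12, Hiro:12, Kira:11, Orla:12, Tara:14, Vera:10, Zubin:18.
The smallest farness is 10, for Vera, so Vera has the highest closeness.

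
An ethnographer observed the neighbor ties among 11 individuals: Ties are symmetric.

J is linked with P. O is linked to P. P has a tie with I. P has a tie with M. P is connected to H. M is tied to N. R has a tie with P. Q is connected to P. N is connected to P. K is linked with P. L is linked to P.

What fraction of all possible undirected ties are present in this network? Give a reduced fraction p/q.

There are 11 edges and 11 nodes, so the maximum possible is C(11,2) = 55.
Density = 11/55 = 1/5.

1/5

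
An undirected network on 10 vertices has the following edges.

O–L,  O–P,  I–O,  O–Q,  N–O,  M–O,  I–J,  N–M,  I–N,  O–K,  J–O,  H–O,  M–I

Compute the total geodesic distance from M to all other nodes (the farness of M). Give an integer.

15

Distances from M: H:2, I:1, J:2, K:2, L:2, N:1, O:1, P:2, Q:2.
Sum = 2 + 1 + 2 + 2 + 2 + 1 + 1 + 2 + 2 = 15.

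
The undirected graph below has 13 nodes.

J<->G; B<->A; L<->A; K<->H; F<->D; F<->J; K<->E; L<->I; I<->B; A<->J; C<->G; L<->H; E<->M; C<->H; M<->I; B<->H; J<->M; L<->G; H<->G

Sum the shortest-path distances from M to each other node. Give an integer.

24

Distances from M: A:2, B:2, C:3, D:3, E:1, F:2, G:2, H:3, I:1, J:1, K:2, L:2.
Sum = 2 + 2 + 3 + 3 + 1 + 2 + 2 + 3 + 1 + 1 + 2 + 2 = 24.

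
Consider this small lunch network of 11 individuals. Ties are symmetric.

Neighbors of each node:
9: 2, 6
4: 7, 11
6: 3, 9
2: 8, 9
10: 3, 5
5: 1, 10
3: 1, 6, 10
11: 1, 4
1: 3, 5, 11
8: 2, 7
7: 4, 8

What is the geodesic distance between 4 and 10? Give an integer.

One shortest route is 4 – 11 – 1 – 3 – 10, which uses 4 edges, and at distance 3 from 4 we only reach {2, 3, 5}, which does not include 10. So d(4,10) = 4.

4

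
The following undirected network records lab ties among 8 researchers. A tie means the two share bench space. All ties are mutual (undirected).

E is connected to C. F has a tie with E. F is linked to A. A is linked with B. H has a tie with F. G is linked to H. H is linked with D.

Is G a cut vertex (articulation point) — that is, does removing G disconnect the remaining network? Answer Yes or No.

Even without G, every remaining node can still reach every other (the residual graph is connected), so G is not a cut vertex.

No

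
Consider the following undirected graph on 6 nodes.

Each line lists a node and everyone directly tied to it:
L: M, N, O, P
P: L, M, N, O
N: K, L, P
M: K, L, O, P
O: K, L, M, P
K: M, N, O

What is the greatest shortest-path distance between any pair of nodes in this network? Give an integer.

2

Eccentricity of each node (its greatest distance to any other): K:2, L:2, M:2, N:2, O:2, P:2.
The maximum eccentricity is 2, realized for instance by the pair M–N via M – P – N. So the diameter is 2.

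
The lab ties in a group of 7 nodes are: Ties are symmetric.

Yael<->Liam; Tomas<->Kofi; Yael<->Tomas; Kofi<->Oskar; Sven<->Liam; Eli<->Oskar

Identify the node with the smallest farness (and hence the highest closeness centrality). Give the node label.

Farness (sum of distances to all others) for each node — Eli:21, Kofi:13, Liam:16, Oskar:16, Sven:21, Tomas:12, Yael:13.
The smallest farness is 12, for Tomas, so Tomas has the highest closeness.

Tomas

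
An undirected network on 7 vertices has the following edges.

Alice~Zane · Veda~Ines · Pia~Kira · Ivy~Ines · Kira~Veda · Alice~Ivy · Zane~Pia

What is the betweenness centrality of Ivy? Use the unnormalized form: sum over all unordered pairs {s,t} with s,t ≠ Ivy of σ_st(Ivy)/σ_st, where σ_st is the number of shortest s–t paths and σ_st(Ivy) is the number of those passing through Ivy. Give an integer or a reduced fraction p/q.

Pairs whose geodesics pass through Ivy — Zane–Ines: 1; Alice–Ines: 1; Alice–Veda: 1.
All other pairs contribute 0.
Summing the contributions gives betweenness(Ivy) = 3.

3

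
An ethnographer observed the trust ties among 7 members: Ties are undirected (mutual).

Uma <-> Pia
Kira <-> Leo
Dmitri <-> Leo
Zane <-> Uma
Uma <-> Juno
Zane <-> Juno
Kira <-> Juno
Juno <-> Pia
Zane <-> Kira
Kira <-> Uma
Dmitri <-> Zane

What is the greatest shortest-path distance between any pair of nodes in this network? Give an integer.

3

Eccentricity of each node (its greatest distance to any other): Dmitri:3, Juno:2, Kira:2, Leo:3, Pia:3, Uma:2, Zane:2.
The maximum eccentricity is 3, realized for instance by the pair Leo–Pia via Leo – Kira – Uma – Pia. So the diameter is 3.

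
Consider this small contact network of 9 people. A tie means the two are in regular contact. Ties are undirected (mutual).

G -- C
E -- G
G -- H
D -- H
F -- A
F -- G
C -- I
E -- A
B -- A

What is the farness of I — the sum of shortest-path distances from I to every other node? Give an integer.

Distances from I: A:4, B:5, C:1, D:4, E:3, F:3, G:2, H:3.
Sum = 4 + 5 + 1 + 4 + 3 + 3 + 2 + 3 = 25.

25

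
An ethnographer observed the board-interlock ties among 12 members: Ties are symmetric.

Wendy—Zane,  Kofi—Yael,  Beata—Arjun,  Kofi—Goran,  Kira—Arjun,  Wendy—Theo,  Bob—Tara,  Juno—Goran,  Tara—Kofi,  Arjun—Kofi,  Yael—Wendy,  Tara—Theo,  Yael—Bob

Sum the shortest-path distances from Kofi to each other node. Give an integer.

19

Distances from Kofi: Arjun:1, Beata:2, Bob:2, Goran:1, Juno:2, Kira:2, Tara:1, Theo:2, Wendy:2, Yael:1, Zane:3.
Sum = 1 + 2 + 2 + 1 + 2 + 2 + 1 + 2 + 2 + 1 + 3 = 19.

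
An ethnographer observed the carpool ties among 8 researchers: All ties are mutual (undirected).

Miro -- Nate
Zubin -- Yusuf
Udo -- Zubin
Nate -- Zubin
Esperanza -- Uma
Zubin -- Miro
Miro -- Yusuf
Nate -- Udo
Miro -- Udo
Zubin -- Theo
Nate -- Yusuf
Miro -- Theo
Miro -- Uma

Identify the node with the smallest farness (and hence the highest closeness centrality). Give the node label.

Miro

Farness (sum of distances to all others) for each node — Esperanza:18, Miro:8, Nate:11, Theo:13, Udo:12, Uma:12, Yusuf:12, Zubin:10.
The smallest farness is 8, for Miro, so Miro has the highest closeness.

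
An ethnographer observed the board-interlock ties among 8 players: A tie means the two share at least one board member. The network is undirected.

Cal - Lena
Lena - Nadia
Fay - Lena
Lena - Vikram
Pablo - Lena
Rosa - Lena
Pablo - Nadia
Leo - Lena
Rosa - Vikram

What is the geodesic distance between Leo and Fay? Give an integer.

2

One shortest route is Leo – Lena – Fay, which uses 2 edges, and Leo and Fay are not directly tied, so nothing shorter exists. So d(Leo,Fay) = 2.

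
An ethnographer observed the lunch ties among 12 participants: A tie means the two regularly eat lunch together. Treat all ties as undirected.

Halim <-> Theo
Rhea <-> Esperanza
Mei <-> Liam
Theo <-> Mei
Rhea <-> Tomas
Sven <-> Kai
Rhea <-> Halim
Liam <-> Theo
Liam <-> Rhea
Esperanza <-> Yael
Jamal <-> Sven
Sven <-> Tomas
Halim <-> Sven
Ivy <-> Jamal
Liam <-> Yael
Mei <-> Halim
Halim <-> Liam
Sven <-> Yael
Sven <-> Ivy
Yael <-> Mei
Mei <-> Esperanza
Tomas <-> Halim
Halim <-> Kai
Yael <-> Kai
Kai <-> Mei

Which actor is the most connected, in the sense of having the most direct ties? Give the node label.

Halim

Degrees — Esperanza:3, Halim:7, Ivy:2, Jamal:2, Kai:4, Liam:5, Mei:6, Rhea:4, Sven:6, Theo:3, Tomas:3, Yael:5.
The maximum is 7, attained only by Halim.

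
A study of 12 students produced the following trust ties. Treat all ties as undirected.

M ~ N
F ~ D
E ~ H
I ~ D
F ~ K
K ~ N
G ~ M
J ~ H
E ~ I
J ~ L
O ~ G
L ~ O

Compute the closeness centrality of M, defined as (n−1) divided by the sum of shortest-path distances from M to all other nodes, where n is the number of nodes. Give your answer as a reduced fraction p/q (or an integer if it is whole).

11/36

Distances from M: D:4, E:6, F:3, G:1, H:5, I:5, J:4, K:2, L:3, N:1, O:2. Sum = 36.
n = 12, so closeness = 11/36.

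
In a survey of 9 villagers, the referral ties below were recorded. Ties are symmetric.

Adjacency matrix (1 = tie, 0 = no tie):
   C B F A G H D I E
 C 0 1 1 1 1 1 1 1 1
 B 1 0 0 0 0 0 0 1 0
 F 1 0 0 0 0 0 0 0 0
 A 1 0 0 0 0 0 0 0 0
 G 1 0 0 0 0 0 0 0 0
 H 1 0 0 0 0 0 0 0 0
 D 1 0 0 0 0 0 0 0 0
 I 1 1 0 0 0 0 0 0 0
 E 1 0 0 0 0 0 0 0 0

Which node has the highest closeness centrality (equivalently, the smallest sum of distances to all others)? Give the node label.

C

Farness (sum of distances to all others) for each node — A:15, B:14, C:8, D:15, E:15, F:15, G:15, H:15, I:14.
The smallest farness is 8, for C, so C has the highest closeness.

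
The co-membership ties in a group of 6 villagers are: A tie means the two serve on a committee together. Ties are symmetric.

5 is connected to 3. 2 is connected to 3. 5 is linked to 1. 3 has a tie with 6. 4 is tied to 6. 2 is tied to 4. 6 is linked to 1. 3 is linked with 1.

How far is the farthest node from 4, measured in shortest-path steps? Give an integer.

3

Distances from 4: 1:2, 2:1, 3:2, 5:3, 6:1.
The largest is 3 (to 5), so the eccentricity of 4 is 3.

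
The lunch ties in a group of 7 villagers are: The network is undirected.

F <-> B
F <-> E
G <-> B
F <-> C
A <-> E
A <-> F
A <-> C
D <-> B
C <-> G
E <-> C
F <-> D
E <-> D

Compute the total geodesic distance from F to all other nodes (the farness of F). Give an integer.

7

Distances from F: A:1, B:1, C:1, D:1, E:1, G:2.
Sum = 1 + 1 + 1 + 1 + 1 + 2 = 7.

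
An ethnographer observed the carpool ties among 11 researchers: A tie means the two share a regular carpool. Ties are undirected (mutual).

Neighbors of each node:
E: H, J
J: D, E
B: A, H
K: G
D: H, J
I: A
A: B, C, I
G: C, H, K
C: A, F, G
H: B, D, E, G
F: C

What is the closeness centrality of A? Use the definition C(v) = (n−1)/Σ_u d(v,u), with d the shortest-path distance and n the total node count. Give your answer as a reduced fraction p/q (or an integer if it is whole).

Distances from A: B:1, C:1, D:3, E:3, F:2, G:2, H:2, I:1, J:4, K:3. Sum = 22.
n = 11, so closeness = 10/22 = 5/11.

5/11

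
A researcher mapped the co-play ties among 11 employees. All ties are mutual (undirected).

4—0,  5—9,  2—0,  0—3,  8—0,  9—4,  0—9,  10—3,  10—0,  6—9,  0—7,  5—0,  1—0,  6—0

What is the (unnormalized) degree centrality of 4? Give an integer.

2

4 is directly tied to 0 and 9. That is 2 neighbors, so the degree of 4 is 2.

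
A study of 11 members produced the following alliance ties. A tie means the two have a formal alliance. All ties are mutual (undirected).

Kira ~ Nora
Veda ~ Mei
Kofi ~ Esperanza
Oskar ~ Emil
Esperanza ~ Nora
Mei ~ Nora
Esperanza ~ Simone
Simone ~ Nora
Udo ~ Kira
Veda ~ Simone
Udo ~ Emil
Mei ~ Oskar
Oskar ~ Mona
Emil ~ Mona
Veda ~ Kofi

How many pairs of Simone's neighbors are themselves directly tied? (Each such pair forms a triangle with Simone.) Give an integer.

Simone's neighbors: Esperanza, Nora, and Veda.
Neighbor pairs that are themselves tied: Simone–Esperanza–Nora. Each forms one triangle with Simone, for 1 in total.

1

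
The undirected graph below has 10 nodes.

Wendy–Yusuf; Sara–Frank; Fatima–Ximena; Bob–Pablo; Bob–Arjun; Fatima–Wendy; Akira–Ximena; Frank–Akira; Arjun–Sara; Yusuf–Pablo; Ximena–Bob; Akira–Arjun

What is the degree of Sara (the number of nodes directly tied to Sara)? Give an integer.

Sara is directly tied to Arjun and Frank. That is 2 neighbors, so the degree of Sara is 2.

2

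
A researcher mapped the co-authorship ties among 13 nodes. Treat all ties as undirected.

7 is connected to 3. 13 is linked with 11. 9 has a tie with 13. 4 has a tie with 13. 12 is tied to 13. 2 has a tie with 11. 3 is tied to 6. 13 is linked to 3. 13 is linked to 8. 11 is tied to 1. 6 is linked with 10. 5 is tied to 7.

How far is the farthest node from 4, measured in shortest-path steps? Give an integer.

Distances from 4: 1:3, 2:3, 3:2, 5:4, 6:3, 7:3, 8:2, 9:2, 10:4, 11:2, 12:2, 13:1.
The largest is 4 (to 10 and 5), so the eccentricity of 4 is 4.

4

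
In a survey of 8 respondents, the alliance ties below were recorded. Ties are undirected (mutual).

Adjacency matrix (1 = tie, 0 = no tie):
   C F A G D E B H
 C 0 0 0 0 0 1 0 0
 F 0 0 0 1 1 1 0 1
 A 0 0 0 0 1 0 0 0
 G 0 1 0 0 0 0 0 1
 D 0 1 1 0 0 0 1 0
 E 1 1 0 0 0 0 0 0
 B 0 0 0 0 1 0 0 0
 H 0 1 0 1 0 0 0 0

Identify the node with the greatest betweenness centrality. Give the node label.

Unnormalized betweenness of each node: A:0, B:0, C:0, D:11, E:6, F:16, G:0, H:0.
F has the largest value, 16, making it the main broker — the node through which the most shortest paths run.

F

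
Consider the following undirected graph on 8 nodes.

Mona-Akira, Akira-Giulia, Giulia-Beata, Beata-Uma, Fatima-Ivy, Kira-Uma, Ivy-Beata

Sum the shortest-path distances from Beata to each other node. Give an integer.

12

Distances from Beata: Akira:2, Fatima:2, Giulia:1, Ivy:1, Kira:2, Mona:3, Uma:1.
Sum = 2 + 2 + 1 + 1 + 2 + 3 + 1 = 12.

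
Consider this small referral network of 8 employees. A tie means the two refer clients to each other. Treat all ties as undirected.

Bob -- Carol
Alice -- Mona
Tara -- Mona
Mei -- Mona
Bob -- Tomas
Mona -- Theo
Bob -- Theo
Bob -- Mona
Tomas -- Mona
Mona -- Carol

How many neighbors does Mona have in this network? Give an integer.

Mona is directly tied to Alice, Bob, Carol, Mei, Tara, Theo, and Tomas. That is 7 neighbors, so the degree of Mona is 7.

7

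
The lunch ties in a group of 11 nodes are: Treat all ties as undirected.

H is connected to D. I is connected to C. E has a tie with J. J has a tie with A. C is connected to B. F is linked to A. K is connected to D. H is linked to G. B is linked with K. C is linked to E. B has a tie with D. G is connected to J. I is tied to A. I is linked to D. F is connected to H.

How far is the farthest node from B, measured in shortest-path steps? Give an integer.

3

Distances from B: A:3, C:1, D:1, E:2, F:3, G:3, H:2, I:2, J:3, K:1.
The largest is 3 (to A, F, G, and J), so the eccentricity of B is 3.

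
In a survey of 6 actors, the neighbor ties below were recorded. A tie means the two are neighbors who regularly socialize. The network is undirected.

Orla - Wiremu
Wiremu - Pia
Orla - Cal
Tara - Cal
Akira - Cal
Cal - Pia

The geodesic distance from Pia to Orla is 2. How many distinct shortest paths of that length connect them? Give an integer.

The shortest distance is 2. The length-2 paths are: Pia–Cal–Orla; Pia–Wiremu–Orla.
That gives 2 distinct shortest paths.

2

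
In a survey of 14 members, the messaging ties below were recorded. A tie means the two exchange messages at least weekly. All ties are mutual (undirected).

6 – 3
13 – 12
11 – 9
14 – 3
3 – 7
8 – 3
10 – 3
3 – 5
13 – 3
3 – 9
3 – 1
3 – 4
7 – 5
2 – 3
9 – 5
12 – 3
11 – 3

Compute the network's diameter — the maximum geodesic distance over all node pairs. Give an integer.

Eccentricity of each node (its greatest distance to any other): 1:2, 2:2, 3:1, 4:2, 5:2, 6:2, 7:2, 8:2, 9:2, 10:2, 11:2, 12:2, 13:2, 14:2.
The maximum eccentricity is 2, realized for instance by the pair 6–14 via 6 – 3 – 14. So the diameter is 2.

2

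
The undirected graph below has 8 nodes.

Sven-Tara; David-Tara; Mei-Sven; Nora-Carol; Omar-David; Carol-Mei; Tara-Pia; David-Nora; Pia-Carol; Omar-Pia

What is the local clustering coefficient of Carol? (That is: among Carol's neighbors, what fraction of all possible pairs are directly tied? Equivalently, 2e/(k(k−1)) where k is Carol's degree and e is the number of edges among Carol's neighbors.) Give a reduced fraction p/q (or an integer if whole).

0

Carol's neighbors: Mei, Nora, and Pia (k = 3).
Possible neighbor pairs: C(3,2) = 3. Edges among them: none → e = 0.
Clustering(Carol) = 0/3 = 0.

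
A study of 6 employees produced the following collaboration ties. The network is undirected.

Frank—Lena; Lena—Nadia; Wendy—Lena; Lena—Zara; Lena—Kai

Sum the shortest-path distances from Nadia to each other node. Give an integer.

Distances from Nadia: Frank:2, Kai:2, Lena:1, Wendy:2, Zara:2.
Sum = 2 + 2 + 1 + 2 + 2 = 9.

9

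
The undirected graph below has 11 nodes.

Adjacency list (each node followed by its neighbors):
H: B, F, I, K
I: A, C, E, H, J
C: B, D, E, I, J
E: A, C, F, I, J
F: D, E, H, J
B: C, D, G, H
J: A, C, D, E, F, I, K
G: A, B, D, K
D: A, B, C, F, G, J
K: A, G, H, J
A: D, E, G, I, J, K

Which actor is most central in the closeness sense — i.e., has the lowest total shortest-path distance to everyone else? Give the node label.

Farness (sum of distances to all others) for each node — A:14, B:16, C:15, D:14, E:15, F:16, G:16, H:16, I:15, J:13, K:16.
The smallest farness is 13, for J, so J has the highest closeness.

J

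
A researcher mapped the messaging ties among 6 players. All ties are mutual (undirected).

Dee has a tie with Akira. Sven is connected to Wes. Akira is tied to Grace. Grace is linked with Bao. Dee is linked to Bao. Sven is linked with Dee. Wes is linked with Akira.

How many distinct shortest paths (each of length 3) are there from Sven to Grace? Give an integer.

The shortest distance is 3. The length-3 paths are: Sven–Dee–Bao–Grace; Sven–Wes–Akira–Grace; Sven–Dee–Akira–Grace.
That gives 3 distinct shortest paths.

3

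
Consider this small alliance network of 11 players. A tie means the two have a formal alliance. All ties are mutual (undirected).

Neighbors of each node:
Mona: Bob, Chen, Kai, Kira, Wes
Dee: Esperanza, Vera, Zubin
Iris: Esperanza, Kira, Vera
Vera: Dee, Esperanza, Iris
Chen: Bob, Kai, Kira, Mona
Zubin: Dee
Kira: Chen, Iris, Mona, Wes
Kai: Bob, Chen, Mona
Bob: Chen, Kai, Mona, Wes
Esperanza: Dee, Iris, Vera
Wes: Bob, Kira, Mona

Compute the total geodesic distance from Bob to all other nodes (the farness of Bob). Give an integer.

28

Distances from Bob: Chen:1, Dee:5, Esperanza:4, Iris:3, Kai:1, Kira:2, Mona:1, Vera:4, Wes:1, Zubin:6.
Sum = 1 + 5 + 4 + 3 + 1 + 2 + 1 + 4 + 1 + 6 = 28.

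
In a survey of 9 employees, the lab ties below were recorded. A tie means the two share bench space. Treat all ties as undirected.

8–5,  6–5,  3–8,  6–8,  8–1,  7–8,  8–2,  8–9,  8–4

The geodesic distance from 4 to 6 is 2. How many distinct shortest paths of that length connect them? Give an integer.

The shortest distance is 2, and the only length-2 path is 4–8–6. So there is exactly 1 shortest path.

1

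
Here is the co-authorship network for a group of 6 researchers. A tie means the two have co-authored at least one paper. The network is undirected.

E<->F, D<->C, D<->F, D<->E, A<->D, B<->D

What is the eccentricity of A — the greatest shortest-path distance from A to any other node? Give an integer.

Distances from A: B:2, C:2, D:1, E:2, F:2.
The largest is 2 (to F, E, C, and B), so the eccentricity of A is 2.

2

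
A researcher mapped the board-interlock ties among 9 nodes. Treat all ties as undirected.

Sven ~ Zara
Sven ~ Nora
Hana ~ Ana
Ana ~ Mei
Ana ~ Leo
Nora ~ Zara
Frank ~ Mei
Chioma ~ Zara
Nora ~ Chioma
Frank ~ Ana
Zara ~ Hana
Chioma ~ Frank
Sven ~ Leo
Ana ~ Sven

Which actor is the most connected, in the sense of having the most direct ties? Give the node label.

Degrees — Ana:5, Chioma:3, Frank:3, Hana:2, Leo:2, Mei:2, Nora:3, Sven:4, Zara:4.
The maximum is 5, attained only by Ana.

Ana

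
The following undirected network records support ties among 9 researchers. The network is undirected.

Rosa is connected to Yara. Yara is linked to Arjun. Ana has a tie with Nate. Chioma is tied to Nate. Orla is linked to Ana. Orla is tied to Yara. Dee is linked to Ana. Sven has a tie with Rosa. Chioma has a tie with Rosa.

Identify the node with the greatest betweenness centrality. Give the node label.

Unnormalized betweenness of each node: Ana:19/2, Arjun:0, Chioma:5, Dee:0, Nate:9/2, Orla:7, Rosa:21/2, Sven:0, Yara:23/2.
Yara has the largest value, 23/2, making it the main broker — the node through which the most shortest paths run.

Yara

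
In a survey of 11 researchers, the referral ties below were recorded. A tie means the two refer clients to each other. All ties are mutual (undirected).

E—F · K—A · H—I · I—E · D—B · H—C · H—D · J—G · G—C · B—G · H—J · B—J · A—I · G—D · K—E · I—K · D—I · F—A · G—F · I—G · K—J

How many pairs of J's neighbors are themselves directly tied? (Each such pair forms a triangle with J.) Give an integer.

J's neighbors: B, G, H, and K.
Neighbor pairs that are themselves tied: J–B–G. Each forms one triangle with J, for 1 in total.

1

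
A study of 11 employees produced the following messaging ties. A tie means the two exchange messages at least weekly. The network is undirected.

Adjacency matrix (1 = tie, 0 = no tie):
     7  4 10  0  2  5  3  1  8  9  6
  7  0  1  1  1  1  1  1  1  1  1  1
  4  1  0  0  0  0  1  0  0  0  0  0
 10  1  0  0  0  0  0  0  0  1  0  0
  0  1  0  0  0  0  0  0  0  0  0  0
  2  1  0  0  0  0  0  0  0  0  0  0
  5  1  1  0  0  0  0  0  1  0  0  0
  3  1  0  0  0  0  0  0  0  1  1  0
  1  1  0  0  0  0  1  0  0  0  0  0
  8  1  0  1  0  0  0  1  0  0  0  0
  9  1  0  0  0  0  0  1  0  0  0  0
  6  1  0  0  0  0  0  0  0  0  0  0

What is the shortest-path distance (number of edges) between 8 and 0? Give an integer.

One shortest route is 8 – 7 – 0, which uses 2 edges, and 8 and 0 are not directly tied, so nothing shorter exists. So d(8,0) = 2.

2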